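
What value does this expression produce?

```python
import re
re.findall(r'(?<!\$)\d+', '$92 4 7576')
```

['2', '4', '7576']

The negative lookaround is zero-width — it rules out positions where the adjacent text would match, without consuming anything.
Walking the string: at [2:3] → '2'; at [4:5] → '4'; at [6:10] → '7576'.
`findall` yields the raw match text (3 of them) because the pattern has no groups.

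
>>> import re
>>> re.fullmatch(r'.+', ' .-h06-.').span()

`fullmatch` succeeds only if the pattern covers the string from start to end.
The match spans [0:8] → ' .-h06-.'.

(0, 8)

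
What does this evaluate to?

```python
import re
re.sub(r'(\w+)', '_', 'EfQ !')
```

The pattern matches one or more of a word character (captured).
Matches: at [0:3] → 'EfQ'.
Each match is replaced by '_'.

'_ !'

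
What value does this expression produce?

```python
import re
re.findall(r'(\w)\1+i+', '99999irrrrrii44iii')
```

['9', 'r', '4']

`\1` has to match the exact text group 1 already captured.
`findall` collects group 1 from each match (3 total).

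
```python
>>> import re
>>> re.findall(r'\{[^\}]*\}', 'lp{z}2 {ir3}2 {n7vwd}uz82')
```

['{z}', '{ir3}', '{n7vwd}']

Since nothing is captured, `findall` lists the 3 matched substrings directly.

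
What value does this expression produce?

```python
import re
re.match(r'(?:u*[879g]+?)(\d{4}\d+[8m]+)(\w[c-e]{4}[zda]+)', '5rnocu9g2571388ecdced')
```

None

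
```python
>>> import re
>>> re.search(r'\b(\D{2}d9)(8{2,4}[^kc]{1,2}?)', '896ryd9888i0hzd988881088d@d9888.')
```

None

Here the pattern never matches, so the call returns None.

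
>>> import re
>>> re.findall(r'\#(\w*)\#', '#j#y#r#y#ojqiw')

['j', 'r']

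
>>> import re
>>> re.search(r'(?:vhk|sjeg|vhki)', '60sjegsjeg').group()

'sjeg'

`search` walks the string left to right and returns the first match it finds.
The match spans [2:6] → 'sjeg'.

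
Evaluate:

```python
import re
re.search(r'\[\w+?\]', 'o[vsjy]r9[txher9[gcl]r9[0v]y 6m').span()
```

(1, 7)

`re.search` tries every starting position until one works.
The match spans [1:7] → '[vsjy]'.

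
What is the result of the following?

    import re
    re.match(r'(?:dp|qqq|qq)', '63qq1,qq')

None

`re.match` won't scan ahead — the pattern has to work from the very first character.
Here the pattern fails at index 0, so the call returns None.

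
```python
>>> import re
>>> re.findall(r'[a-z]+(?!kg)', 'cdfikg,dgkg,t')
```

['cdfikg', 'dgkg', 't']

Because the assertion is negative and zero-width, positions next to the forbidden text are skipped.
Walking the string: at [0:6] → 'cdfikg'; at [7:11] → 'dgkg'; at [12:13] → 't'.
No capturing groups, so `findall` returns the 3 full match strings.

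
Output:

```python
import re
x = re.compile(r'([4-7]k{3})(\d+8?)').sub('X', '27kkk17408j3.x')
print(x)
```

This matches a character in [4-7], then exactly 3 of the literal 'k' (captured); then one or more of a digit, then optionally the literal '8' (captured).
Matches: at [1:10] → '7kkk17408'.
Each match is replaced by 'X'.

2Xj3.x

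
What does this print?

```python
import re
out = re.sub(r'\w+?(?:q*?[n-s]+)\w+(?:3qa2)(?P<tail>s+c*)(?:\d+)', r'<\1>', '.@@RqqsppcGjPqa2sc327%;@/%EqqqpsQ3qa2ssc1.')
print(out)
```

The pattern matches one or more of a word character (lazy); then zero or more of the literal 'q' (lazy), then one or more of a character in [n-s] (non-capturing group); then one or more of a word character; then the literal '3q', then the literal 'a2' (non-capturing group); then one or more of the literal 's', then zero or more of a literal 'c' (captured as 'tail'); then one or more of a digit (non-capturing group).
Each match is replaced using the text its own group 1 captured.

.@@RqqsppcGjPqa2sc327%;@/%<ssc>.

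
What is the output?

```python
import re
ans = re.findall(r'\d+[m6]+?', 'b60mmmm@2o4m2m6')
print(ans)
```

['60m', '4m', '2m']

The pattern matches one or more of a digit; then one or more of one of [m6] (lazy).
Scanning left to right: at [1:4] → '60m'; at [10:12] → '4m'; at [12:14] → '2m'.
`findall` yields the raw match text (3 of them) because the pattern has no groups.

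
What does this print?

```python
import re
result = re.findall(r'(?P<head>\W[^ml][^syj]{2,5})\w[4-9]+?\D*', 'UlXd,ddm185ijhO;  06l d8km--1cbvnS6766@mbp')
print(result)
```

The pattern matches a non-word character, then any character except [ml], then 2 to 5 of any character except [syj] (captured as 'head'); then a word character, then one or more of a character in [4-9] (lazy), then zero or more of a non-digit.
One capturing group, so `findall` returns just the captured substring from each match — 2 in all.

[',ddm1', '--1cbvn']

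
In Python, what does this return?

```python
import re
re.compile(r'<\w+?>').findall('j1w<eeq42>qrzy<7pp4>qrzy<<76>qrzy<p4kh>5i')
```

['<eeq42>', '<7pp4>', '<76>', '<p4kh>']

Matches: at [3:10] → '<eeq42>'; at [14:20] → '<7pp4>'; at [25:29] → '<76>'; at [33:39] → '<p4kh>'.
Since nothing is captured, `findall` lists the 4 matched substrings directly.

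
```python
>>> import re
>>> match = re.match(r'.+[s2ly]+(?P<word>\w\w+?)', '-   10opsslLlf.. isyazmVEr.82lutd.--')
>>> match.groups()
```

This matches one or more of any character; then one or more of one of [s2ly]; then a word character, then one or more of a word character (lazy) (captured as 'word').
Because the quantifier is non-greedy, it stops expanding at the earliest point where the rest of the pattern can succeed.
`re.match` won't scan ahead — the pattern has to work from the very first character.
The match spans [0:32] → '-   10opsslLlf.. isyazmVEr.82lut'.
Captured: group 1 = 'ut'.

('ut',)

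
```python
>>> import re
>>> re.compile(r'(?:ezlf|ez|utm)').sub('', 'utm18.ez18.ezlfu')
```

Alternation tries branches left to right and keeps the first one that lets the overall match succeed at that position.
Matches: at [0:3] → 'utm'; at [6:8] → 'ez'; at [11:15] → 'ezlf'.
Each match is replaced by ''.

'18.18.u'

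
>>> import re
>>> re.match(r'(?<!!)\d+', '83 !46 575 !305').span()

`re.match` won't scan ahead — the pattern has to work from the very first character.
The match spans [0:2] → '83'.

(0, 2)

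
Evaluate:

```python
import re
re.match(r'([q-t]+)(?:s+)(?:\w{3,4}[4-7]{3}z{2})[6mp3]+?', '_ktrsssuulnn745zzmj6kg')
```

`re.match` only tries the pattern at the start of the string.
Here position 0 doesn't satisfy it, so the call returns None.

None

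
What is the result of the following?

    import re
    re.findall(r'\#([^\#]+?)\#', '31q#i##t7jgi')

Because there's exactly one group, `findall` drops the full match and keeps group 1 from the one hit.

['i']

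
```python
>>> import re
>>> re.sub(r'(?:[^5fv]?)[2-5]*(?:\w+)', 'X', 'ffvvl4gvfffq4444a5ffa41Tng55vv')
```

'X'

`sub` substitutes 'X' at each match site.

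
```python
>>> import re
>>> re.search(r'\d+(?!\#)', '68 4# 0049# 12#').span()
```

(0, 2)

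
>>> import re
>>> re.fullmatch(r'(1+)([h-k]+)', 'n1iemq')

`re.fullmatch` is like wrapping the pattern in `^…$` (in single-line mode).
Here the pattern can't cover the whole string, so the call returns None.

None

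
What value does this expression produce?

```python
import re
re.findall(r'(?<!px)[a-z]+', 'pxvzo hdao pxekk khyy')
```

['pxvzo', 'hdao', 'pxekk', 'khyy']

`(?!…)`/`(?<!…)` only lets a position through if the neighbouring text does NOT match; no characters are consumed.
No capturing groups, so `findall` returns the 4 full match strings.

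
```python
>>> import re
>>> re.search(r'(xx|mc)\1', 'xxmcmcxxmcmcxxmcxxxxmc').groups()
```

('mc',)

The match spans [2:6] → 'mcmc'.
Captured: group 1 = 'mc'.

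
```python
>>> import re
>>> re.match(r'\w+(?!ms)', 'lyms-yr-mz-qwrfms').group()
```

'lyms'

`match` is anchored at position 0; if the pattern doesn't fit there, it returns None.
The match spans [0:4] → 'lyms'.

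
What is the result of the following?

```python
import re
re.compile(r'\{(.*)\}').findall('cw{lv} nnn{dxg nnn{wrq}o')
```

['lv} nnn{dxg nnn{wrq']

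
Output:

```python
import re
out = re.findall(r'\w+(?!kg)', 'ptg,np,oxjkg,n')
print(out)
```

['ptg', 'np', 'oxjkg', 'n']

Because the assertion is negative and zero-width, positions next to the forbidden text are skipped.
Walking the string: at [0:3] → 'ptg'; at [4:6] → 'np'; at [7:12] → 'oxjkg'; at [13:14] → 'n'.
No capturing groups, so `findall` returns the 4 full match strings.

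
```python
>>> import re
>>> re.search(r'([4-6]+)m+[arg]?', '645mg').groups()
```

('645',)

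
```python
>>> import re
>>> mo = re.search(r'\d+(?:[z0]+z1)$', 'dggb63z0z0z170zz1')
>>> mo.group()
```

The match spans [11:17] → '170zz1'.

'170zz1'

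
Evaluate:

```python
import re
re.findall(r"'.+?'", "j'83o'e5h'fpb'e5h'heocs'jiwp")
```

["'83o'", "'fpb'", "'heocs'"]

Lazy quantifiers expand one character at a time until the remainder of the pattern can match.
Matches: at [1:6] → "'83o'"; at [9:14] → "'fpb'"; at [17:24] → "'heocs'".
With no groups in the pattern, `findall` gives back each whole match — 3 here.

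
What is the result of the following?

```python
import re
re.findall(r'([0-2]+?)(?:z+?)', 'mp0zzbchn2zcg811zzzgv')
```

Pattern: one or more of a character in [0-2] (lazy) (captured); then one or more of a literal 'z' (lazy) (non-capturing group).
Matches: at [2:4] match '0z', group 1 = '0'; at [9:11] match '2z', group 1 = '2'; at [14:17] match '11z', group 1 = '11'.
Because there's exactly one group, `findall` drops the full match and keeps group 1 from each hit.

['0', '2', '11']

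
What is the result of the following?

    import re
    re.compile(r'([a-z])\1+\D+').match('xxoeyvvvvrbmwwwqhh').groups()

('x',)

A backreference is literal: `\1` must see the identical characters the first group matched.
With `match`, the pattern is implicitly anchored at the beginning.
The match spans [0:18] → 'xxoeyvvvvrbmwwwqhh'.
Captured: group 1 = 'x'.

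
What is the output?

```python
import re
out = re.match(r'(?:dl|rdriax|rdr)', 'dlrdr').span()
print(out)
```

With `match`, the pattern is implicitly anchored at the beginning.
The match spans [0:2] → 'dl'.

(0, 2)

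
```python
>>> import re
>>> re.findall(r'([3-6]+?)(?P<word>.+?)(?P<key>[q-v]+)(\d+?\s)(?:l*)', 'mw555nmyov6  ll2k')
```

Because the quantifier is non-greedy, it stops expanding at the earliest point where the rest of the pattern can succeed.
4 groups means the one result is a tuple of 4 captured strings — 1 here.

[('5', '55nmyo', 'v', '6 ')]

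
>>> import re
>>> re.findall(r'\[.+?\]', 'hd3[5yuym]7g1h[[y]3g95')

A `+?`/`*?`/`{m,n}?` starts at its minimum and grows only as far as needed for what follows to match.
Matches: at [3:10] → '[5yuym]'; at [14:18] → '[[y]'.
Since nothing is captured, `findall` lists the 2 matched substrings directly.

['[5yuym]', '[[y]']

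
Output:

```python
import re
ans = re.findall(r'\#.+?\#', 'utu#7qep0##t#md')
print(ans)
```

['#7qep0#', '#t#']

With the lazy modifier that quantifier settles for the fewest repetitions that let the rest of the pattern succeed (the atoms after it are unaffected and can still be greedy).
Matches: at [3:10] → '#7qep0#'; at [10:13] → '#t#'.
With no groups in the pattern, `findall` gives back each whole match — 2 here.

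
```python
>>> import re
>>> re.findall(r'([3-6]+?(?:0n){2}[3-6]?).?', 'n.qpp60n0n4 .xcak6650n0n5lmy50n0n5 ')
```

The pattern matches one or more of a character in [3-6] (lazy), then the literal '0n' repeated 2 times, then optionally a character in [3-6] (captured); then optionally any character.
Walking the string: at [5:12] match '60n0n4 ', group 1 = '60n0n4'; at [17:26] match '6650n0n5l', group 1 = '6650n0n5'; at [28:35] match '50n0n5 ', group 1 = '50n0n5'.
One capturing group, so `findall` returns just the captured substring from each match — 3 in all.

['60n0n4', '6650n0n5', '50n0n5']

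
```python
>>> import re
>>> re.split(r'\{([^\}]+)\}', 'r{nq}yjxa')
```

['r', 'nq', 'yjxa']

With a capturing group present, the delimiter's captured portion is kept in the result list.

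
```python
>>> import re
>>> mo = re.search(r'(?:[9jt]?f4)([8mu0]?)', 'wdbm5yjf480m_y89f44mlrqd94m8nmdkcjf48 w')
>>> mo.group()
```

'jf48'

Pattern: optionally one of [9jt], then the literal 'f4' (non-capturing group); then optionally one of [8mu0] (captured).
`re.search` tries every starting position until one works.
The match spans [6:10] → 'jf48'.
Captured: group 1 = '8'.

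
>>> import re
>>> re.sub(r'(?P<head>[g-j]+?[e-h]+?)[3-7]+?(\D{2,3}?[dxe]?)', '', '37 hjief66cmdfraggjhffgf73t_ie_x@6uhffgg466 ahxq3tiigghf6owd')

Pattern: one or more of a character in [g-j] (lazy), then one or more of a character in [e-h] (lazy) (captured as 'head'); then one or more of a character in [3-7] (lazy); then 2 to 3 of a non-digit (lazy), then optionally one of [dxe] (captured).
Lazy quantifiers expand one character at a time until the remainder of the pattern can match.
Matches: at [3:13] → 'hjief66cmd'; at [16:28] → 'ggjhffgf73t_'; at [35:45] → 'hffgg466 a'; at [50:60] → 'iigghf6owd'.
Every occurrence is swapped for ''.

'37 fraie_x@6uhxq3t'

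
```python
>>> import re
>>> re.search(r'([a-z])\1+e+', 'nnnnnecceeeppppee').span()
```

`\1` is not a pattern — it's the concrete string captured by group 1, re-applied verbatim.
`re.search` scans for the first position where the pattern succeeds.
The match spans [0:6] → 'nnnnne'.
Captured: group 1 = 'n'.

(0, 6)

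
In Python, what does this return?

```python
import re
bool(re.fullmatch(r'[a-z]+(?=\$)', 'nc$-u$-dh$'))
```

The positive lookaround only admits positions where the adjacent text matches; those characters stay outside the span.
`re.fullmatch` requires the pattern to consume the entire string.
Here the pattern can't cover the whole string, so the call returns None, and `bool(None)` is False.

False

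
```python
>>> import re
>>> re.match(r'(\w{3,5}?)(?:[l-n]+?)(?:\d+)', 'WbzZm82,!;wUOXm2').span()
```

`re.match` won't scan ahead — the pattern has to work from the very first character.
The match spans [0:7] → 'WbzZm82'.

(0, 7)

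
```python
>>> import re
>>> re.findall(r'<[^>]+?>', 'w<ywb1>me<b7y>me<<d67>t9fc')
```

Walking the string: at [1:7] → '<ywb1>'; at [9:14] → '<b7y>'; at [16:22] → '<<d67>'.
With no groups in the pattern, `findall` gives back each whole match — 3 here.

['<ywb1>', '<b7y>', '<<d67>']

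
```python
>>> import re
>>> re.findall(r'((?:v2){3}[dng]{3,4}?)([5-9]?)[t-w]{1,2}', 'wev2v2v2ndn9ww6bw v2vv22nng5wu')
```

[('v2v2v2ndn', '9')]

This matches the literal 'v2' repeated 3 times, then 3 to 4 of one of [dng] (lazy) (captured); then optionally a character in [5-9] (captured); then 1 to 2 of a character in [t-w].
Matches: at [2:14] match 'v2v2v2ndn9ww', groups = ('v2v2v2ndn', '9').
2 groups means the one result is a tuple of 2 captured strings — 1 here.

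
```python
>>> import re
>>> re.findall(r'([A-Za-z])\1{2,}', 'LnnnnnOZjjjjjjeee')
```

After group 1 captures some text, `\1` only succeeds where that same text appears again.
Walking the string: at [1:6] match 'nnnnn', group 1 = 'n'; at [8:14] match 'jjjjjj', group 1 = 'j'; at [14:17] match 'eee', group 1 = 'e'.
One capturing group, so `findall` returns just the captured substring from each match — 3 in all.

['n', 'j', 'e']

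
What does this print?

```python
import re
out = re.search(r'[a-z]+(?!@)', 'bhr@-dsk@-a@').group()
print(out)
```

bh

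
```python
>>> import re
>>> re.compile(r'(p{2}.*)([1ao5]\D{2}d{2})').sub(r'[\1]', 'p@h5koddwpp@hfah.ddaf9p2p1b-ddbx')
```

The replacement refers to a captured group, so each match is rewritten using its own captured text.

'p@h5koddw[pp@hfah.ddaf9p2p]bx'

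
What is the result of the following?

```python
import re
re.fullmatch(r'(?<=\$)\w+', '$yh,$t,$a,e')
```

`fullmatch` succeeds only if the pattern covers the string from start to end.
Here the pattern can't cover the whole string, so the call returns None.

None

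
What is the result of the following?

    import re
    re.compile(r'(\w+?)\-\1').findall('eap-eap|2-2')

`\1` is not a pattern — it's the concrete string captured by group 1, re-applied verbatim.
Scanning left to right: at [0:7] match 'eap-eap', group 1 = 'eap'; at [8:11] match '2-2', group 1 = '2'.
`findall` collects group 1 from each match (2 total).

['eap', '2']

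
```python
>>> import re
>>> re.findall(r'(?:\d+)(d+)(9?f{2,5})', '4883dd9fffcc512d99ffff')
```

[('dd', '9fff')]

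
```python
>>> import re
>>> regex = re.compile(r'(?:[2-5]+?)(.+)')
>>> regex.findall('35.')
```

['5.']

`findall` collects group 1 from the one match (1 total).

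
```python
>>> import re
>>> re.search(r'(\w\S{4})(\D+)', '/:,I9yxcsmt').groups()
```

Pattern: a word character, then exactly 4 of a non-whitespace character (captured); then one or more of a non-digit (captured).
`search` walks the string left to right and returns the first match it finds.
The match spans [3:11] → 'I9yxcsmt'.
Captured: group 1 = 'I9yxc', group 2 = 'smt'.

('I9yxc', 'smt')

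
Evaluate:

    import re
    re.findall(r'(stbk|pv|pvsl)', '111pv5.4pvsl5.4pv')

`|` is ordered: at each position the engine commits to the first alternative that works.
`findall` collects group 1 from each match (3 total).

['pv', 'pv', 'pv']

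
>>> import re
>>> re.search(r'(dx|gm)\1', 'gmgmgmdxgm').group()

A backreference is literal: `\1` must see the identical characters the first group matched.
The match spans [0:4] → 'gmgm'.

'gmgm'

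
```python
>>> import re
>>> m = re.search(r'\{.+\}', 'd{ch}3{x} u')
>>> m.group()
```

'{ch}3{x}'

The match spans [1:9] → '{ch}3{x}'.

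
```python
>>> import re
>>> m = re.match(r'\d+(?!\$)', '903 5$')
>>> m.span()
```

Because the assertion is negative and zero-width, positions next to the forbidden text are skipped.
`match` is anchored at position 0; if the pattern doesn't fit there, it returns None.
The match spans [0:3] → '903'.

(0, 3)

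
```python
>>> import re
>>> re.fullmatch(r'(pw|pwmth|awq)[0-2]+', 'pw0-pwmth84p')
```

None

`fullmatch` succeeds only if the pattern covers the string from start to end.
Here the string isn't matched end-to-end, so the call returns None.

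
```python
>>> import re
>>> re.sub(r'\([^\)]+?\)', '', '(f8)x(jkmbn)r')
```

Matches: at [0:4] → '(f8)'; at [5:12] → '(jkmbn)'.
`sub` substitutes '' at each match site.

'xr'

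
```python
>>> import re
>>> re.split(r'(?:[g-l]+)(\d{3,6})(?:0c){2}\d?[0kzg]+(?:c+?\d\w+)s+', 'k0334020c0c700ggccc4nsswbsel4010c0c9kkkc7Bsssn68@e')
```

Because the pattern has a capturing group, `split` also inserts each captured text between the pieces.

['', '033402', 'n68@e']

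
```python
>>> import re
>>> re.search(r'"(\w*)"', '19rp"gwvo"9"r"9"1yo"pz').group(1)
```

`search` walks the string left to right and returns the first match it finds.
The match spans [4:10] → '"gwvo"'.
Captured: group 1 = 'gwvo'.

'gwvo'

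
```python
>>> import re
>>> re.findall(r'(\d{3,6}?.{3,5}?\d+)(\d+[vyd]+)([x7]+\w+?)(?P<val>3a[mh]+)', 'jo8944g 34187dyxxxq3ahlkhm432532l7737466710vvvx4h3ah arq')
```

[('8944g 3418', '7dy', 'xxxq', '3ah'), ('432532l773746671', '0vvv', 'x4h', '3ah')]

Pattern: 3 to 6 of a digit (lazy), then 3 to 5 of any character (lazy), then one or more of a digit (captured); then one or more of a digit, then one or more of one of [vyd] (captured); then one or more of one of [x7], then one or more of a word character (lazy) (captured); then the literal '3a', then one or more of one of [mh] (captured as 'val').
Because the quantifier is non-greedy, it stops expanding at the earliest point where the rest of the pattern can succeed.
Matches: at [2:22] match '8944g 34187dyxxxq3ah', groups = ('8944g 3418', '7dy', 'xxxq', '3ah'); at [26:52] match '432532l7737466710vvvx4h3ah', groups = ('432532l773746671', '0vvv', 'x4h', '3ah').
`findall` packs the 4 group values into a tuple for every match.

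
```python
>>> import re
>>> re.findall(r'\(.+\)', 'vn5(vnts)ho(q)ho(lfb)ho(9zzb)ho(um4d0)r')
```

['(vnts)ho(q)ho(lfb)ho(9zzb)ho(um4d0)']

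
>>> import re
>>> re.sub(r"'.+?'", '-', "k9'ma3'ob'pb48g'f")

With the lazy modifier that quantifier settles for the fewest repetitions that let the rest of the pattern succeed (the atoms after it are unaffected and can still be greedy).
Every occurrence is swapped for '-'.

'k9-ob-f'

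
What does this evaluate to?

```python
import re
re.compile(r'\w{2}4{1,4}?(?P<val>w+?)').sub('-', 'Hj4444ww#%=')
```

A non-greedy quantifier consumes as few characters as it can — just enough that the remainder of the pattern still matches from where it stops; whatever follows it matches normally.
Every occurrence is swapped for '-'.

'-w#%='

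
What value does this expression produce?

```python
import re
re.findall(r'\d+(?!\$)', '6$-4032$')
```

['403']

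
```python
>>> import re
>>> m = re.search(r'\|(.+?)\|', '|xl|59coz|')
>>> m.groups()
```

('xl',)

A `+?`/`*?`/`{m,n}?` starts at its minimum and grows only as far as needed for what follows to match.
`search` walks the string left to right and returns the first match it finds.
The match spans [0:4] → '|xl|'.
Captured: group 1 = 'xl'.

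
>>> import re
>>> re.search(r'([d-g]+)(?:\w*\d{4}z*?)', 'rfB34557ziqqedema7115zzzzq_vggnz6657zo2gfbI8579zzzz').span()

Pattern: one or more of a character in [d-g] (captured); then zero or more of a word character, then exactly 4 of a digit, then zero or more of the literal 'z' (lazy) (non-capturing group).
Unlike `match`, `search` isn't anchored — it looks for the pattern anywhere in the string.
The match spans [1:47] → 'fB34557ziqqedema7115zzzzq_vggnz6657zo2gfbI8579'.
Captured: group 1 = 'f'.

(1, 47)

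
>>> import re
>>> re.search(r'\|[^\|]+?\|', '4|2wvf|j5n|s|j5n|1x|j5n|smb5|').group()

'|2wvf|'

`search` walks the string left to right and returns the first match it finds.
The match spans [1:7] → '|2wvf|'.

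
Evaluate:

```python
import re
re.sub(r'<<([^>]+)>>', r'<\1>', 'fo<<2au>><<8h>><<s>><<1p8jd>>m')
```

Each match is replaced using the text its own group 1 captured.

'fo<2au><8h><s><1p8jd>m'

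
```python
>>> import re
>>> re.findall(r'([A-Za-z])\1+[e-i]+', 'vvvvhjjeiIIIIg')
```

['v', 'j', 'I']

The backreference `\1` re-matches whatever the first group consumed, character for character.
Walking the string: at [0:5] match 'vvvvh', group 1 = 'v'; at [5:9] match 'jjei', group 1 = 'j'; at [9:14] match 'IIIIg', group 1 = 'I'.
Because there's exactly one group, `findall` drops the full match and keeps group 1 from each hit.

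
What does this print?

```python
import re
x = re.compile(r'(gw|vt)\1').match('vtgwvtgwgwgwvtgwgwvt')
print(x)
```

The backreference `\1` re-matches whatever the first group consumed, character for character.
With `match`, the pattern is implicitly anchored at the beginning.
Here the pattern fails at index 0, so the call returns None.

None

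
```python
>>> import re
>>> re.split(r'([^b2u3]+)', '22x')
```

['22', 'x', '']

This matches one or more of any character except [b2u3] (captured).
Matches to split on: at [2:3] → 'x'.
Because the pattern has a capturing group, `split` also inserts each captured text between the pieces.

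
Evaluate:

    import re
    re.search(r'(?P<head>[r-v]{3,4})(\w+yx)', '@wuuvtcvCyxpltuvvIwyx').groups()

The pattern matches 3 to 4 of a character in [r-v] (captured as 'head'); then one or more of a word character, then the literal 'yx' (captured).
`re.search` scans for the first position where the pattern succeeds.
The match spans [2:21] → 'uuvtcvCyxpltuvvIwyx'.
Captured: group 1 = 'uuvt', group 2 = 'cvCyxpltuvvIwyx'.

('uuvt', 'cvCyxpltuvvIwyx')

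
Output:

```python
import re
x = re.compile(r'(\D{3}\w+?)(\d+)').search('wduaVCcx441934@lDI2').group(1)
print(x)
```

This matches exactly 3 of a non-digit, then one or more of a word character (lazy) (captured); then one or more of a digit (captured).
A non-greedy quantifier consumes as few characters as it can — just enough that the remainder of the pattern still matches from where it stops; whatever follows it matches normally.
Unlike `match`, `search` isn't anchored — it looks for the pattern anywhere in the string.
The match spans [0:14] → 'wduaVCcx441934'.
Captured: group 1 = 'wduaVCcx', group 2 = '441934'.

wduaVCcx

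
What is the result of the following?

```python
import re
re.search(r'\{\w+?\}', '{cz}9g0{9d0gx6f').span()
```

(0, 4)

`re.search` tries every starting position until one works.
The match spans [0:4] → '{cz}'.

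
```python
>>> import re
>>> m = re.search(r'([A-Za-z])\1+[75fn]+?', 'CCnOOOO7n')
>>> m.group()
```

'CCn'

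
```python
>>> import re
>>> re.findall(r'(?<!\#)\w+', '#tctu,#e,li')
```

['ctu', 'li']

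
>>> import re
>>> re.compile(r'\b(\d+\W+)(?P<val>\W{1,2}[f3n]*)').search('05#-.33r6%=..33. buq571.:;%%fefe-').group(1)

'05#-'

The match spans [0:7] → '05#-.33'.
Captured: group 1 = '05#-', group 2 = '.33'.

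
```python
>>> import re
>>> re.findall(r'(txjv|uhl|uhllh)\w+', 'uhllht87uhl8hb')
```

Alternation isn't longest-match — the leftmost alternative that fits at this position is chosen.
Scanning left to right: at [0:14] match 'uhllht87uhl8hb', group 1 = 'uhl'.
Because there's exactly one group, `findall` drops the full match and keeps group 1 from the one hit.

['uhl']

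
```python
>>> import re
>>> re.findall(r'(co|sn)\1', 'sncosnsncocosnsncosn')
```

['sn', 'co', 'sn']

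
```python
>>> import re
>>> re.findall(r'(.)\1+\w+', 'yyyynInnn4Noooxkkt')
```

A backreference is literal: `\1` must see the identical characters the first group matched.
One capturing group, so `findall` returns just the captured substring from the one match — 1 in all.

['y']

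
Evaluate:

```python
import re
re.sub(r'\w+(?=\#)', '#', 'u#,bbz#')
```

Lookahead/lookbehind check context without consuming it, so the matched span excludes the asserted characters.
Matches: at [0:1] → 'u'; at [3:6] → 'bbz'.
Every occurrence is swapped for '#'.

'##,##'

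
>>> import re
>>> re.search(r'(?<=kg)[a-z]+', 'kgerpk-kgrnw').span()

(2, 6)

The lookaround is zero-width — it requires the adjacent text to match without consuming it, so the asserted text isn't part of the match.
The match spans [2:6] → 'erpk'.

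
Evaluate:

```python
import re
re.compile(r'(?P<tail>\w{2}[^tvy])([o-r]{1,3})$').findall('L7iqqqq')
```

[('7iq', 'qqq')]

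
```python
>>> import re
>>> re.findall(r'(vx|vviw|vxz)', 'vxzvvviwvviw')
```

`|` is ordered: at each position the engine commits to the first alternative that works.
Matches: at [0:2] match 'vx', group 1 = 'vx'; at [4:8] match 'vviw', group 1 = 'vviw'; at [8:12] match 'vviw', group 1 = 'vviw'.
With a single group, `findall` returns only what that group captured — 3 items.

['vx', 'vviw', 'vviw']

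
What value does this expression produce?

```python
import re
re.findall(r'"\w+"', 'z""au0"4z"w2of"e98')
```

Since nothing is captured, `findall` lists the 2 matched substrings directly.

['"au0"', '"w2of"']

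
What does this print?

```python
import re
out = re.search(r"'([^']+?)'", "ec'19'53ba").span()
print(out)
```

(2, 6)

The match spans [2:6] → "'19'".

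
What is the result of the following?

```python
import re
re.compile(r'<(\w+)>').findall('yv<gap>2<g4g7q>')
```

['gap', 'g4g7q']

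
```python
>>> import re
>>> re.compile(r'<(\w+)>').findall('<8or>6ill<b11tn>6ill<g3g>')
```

['8or', 'b11tn', 'g3g']

Scanning left to right: at [0:5] match '<8or>', group 1 = '8or'; at [9:16] match '<b11tn>', group 1 = 'b11tn'; at [20:25] match '<g3g>', group 1 = 'g3g'.
One capturing group, so `findall` returns just the captured substring from each match — 3 in all.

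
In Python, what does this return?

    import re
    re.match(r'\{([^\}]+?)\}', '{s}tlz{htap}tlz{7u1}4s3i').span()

With `match`, the pattern is implicitly anchored at the beginning.
The match spans [0:3] → '{s}'.
Captured: group 1 = 's'.

(0, 3)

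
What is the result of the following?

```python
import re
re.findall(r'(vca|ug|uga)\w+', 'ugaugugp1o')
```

['ug']

The regex engine tests alternatives in the order written; an earlier branch that matches wins even if a later one would match more.
Walking the string: at [0:10] match 'ugaugugp1o', group 1 = 'ug'.
`findall` collects group 1 from the one match (1 total).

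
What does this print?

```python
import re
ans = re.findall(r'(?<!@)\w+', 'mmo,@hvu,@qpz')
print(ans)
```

['mmo', 'vu', 'pz']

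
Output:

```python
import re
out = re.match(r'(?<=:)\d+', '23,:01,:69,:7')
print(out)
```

`match` is anchored at position 0; if the pattern doesn't fit there, it returns None.
Here position 0 doesn't satisfy it, so the call returns None.

None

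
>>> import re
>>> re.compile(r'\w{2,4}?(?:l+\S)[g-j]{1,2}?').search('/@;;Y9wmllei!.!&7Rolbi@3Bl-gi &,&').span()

(4, 12)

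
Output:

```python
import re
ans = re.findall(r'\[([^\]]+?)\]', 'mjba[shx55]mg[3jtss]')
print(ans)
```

['shx55', '3jtss']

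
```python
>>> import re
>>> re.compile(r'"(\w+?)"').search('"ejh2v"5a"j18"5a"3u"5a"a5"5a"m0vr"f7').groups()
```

The match spans [0:7] → '"ejh2v"'.
Captured: group 1 = 'ejh2v'.

('ejh2v',)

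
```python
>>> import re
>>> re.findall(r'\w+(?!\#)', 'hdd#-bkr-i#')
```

Because the assertion is negative and zero-width, positions next to the forbidden text are skipped.
No capturing groups, so `findall` returns the 2 full match strings.

['hd', 'bkr']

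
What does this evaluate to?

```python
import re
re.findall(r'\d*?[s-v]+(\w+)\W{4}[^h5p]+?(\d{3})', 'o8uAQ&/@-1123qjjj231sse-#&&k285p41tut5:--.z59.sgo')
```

[('AQ', '123'), ('e', '285')]

Pattern: zero or more of a digit (lazy), then one or more of a character in [s-v]; then one or more of a word character (captured); then exactly 4 of a non-word character, then one or more of any character except [h5p] (lazy); then exactly 3 of a digit (captured).
Because the quantifier is non-greedy, it stops expanding at the earliest point where the rest of the pattern can succeed.
Walking the string: at [1:13] match '8uAQ&/@-1123', groups = ('AQ', '123'); at [17:31] match '231sse-#&&k285', groups = ('e', '285').
Multiple groups make `findall` return tuples — one 2-tuple for each match.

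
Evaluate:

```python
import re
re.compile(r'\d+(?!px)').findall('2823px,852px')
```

A negative assertion filters positions out without eating any characters.
Matches: at [0:3] → '282'; at [7:9] → '85'.
`findall` yields the raw match text (2 of them) because the pattern has no groups.

['282', '85']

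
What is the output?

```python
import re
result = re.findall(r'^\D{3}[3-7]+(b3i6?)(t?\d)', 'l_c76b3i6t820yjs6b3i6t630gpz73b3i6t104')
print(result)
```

[('b3i6', 't8')]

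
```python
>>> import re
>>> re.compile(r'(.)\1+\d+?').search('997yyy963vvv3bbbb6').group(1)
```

'9'

The match spans [0:3] → '997'.
Captured: group 1 = '9'.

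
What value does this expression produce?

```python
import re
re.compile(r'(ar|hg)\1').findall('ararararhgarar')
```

`\1` has to match the exact text group 1 already captured.
One capturing group, so `findall` returns just the captured substring from each match — 3 in all.

['ar', 'ar', 'ar']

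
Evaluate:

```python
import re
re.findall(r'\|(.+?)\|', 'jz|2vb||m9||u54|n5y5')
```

`findall` collects group 1 from each match (3 total).

['2vb', 'm9', 'u54']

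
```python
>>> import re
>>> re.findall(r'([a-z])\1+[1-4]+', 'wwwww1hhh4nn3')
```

['w', 'h', 'n']

A backreference is literal: `\1` must see the identical characters the first group matched.
One capturing group, so `findall` returns just the captured substring from each match — 3 in all.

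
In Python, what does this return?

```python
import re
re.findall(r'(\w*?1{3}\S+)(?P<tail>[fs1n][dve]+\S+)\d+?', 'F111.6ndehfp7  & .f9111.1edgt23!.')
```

This matches zero or more of a word character (lazy), then exactly 3 of the literal '1', then one or more of a non-whitespace character (captured); then one of [fs1n], then one or more of one of [dve], then one or more of a non-whitespace character (captured as 'tail'); then one or more of a digit (lazy).
With 2 capturing groups, `findall` returns a 2-tuple per match.

[('F111.6', 'ndehfp'), ('f9111.', '1edgt2')]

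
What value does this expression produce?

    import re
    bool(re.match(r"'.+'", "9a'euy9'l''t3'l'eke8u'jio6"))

With `match`, the pattern is implicitly anchored at the beginning.
Here position 0 doesn't satisfy it, so the call returns None, and `bool(None)` is False.

False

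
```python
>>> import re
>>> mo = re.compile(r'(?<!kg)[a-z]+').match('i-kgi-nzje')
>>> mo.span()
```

(0, 1)

`(?!…)`/`(?<!…)` only lets a position through if the neighbouring text does NOT match; no characters are consumed.
`match` is anchored at position 0; if the pattern doesn't fit there, it returns None.
The match spans [0:1] → 'i'.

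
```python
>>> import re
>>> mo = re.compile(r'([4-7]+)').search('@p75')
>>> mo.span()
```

The match spans [2:4] → '75'.

(2, 4)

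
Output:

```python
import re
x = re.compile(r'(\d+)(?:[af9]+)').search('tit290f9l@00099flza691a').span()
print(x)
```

(3, 8)

This matches one or more of a digit (captured); then one or more of one of [af9] (non-capturing group).
`re.search` scans for the first position where the pattern succeeds.
The match spans [3:8] → '290f9'.
Captured: group 1 = '290'.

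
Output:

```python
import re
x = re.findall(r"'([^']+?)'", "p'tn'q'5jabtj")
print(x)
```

['tn']

Scanning left to right: at [1:5] match "'tn'", group 1 = 'tn'.
Because there's exactly one group, `findall` drops the full match and keeps group 1 from the one hit.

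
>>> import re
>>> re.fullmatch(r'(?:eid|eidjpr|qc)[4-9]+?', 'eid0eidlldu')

`fullmatch` succeeds only if the pattern covers the string from start to end.
Here the pattern can't cover the whole string, so the call returns None.

None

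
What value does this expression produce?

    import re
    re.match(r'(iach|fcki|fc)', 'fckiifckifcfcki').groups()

The match spans [0:4] → 'fcki'.
Captured: group 1 = 'fcki'.

('fcki',)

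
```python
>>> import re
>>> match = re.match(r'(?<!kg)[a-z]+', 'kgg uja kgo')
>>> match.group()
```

'kgg'

`re.match` won't scan ahead — the pattern has to work from the very first character.
The match spans [0:3] → 'kgg'.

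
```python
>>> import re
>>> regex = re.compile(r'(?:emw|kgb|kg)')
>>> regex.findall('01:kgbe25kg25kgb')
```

['kgb', 'kg', 'kgb']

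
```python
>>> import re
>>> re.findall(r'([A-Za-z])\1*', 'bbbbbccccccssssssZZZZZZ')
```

['b', 'c', 's', 'Z']

After group 1 captures some text, `\1` only succeeds where that same text appears again.
Walking the string: at [0:5] match 'bbbbb', group 1 = 'b'; at [5:11] match 'cccccc', group 1 = 'c'; at [11:17] match 'ssssss', group 1 = 's'; at [17:23] match 'ZZZZZZ', group 1 = 'Z'.
With a single group, `findall` returns only what that group captured — 4 items.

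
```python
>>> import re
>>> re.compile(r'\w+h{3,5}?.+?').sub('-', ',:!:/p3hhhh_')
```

',:!:/-'

Each match is replaced by '-'.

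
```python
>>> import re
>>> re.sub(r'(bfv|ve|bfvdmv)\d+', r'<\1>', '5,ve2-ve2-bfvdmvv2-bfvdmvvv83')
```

The replacement refers to a captured group, so each match is rewritten using its own captured text.

'5,<ve>-<ve>-bfvdmvv2-bfvdmvvv83'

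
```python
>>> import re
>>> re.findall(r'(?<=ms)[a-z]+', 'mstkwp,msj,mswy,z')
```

['tkwp', 'j', 'wy']

The `(?=…)`/`(?<=…)` assertion just peeks at neighbouring text; it doesn't advance the match position.
With no groups in the pattern, `findall` gives back each whole match — 3 here.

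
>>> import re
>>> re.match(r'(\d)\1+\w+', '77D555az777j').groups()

('7',)

The match spans [0:12] → '77D555az777j'.
Captured: group 1 = '7'.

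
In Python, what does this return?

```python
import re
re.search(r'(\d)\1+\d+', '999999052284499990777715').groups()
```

('9',)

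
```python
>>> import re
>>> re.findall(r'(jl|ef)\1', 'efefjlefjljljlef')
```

['ef', 'jl']

A backreference is literal: `\1` must see the identical characters the first group matched.
Scanning left to right: at [0:4] match 'efef', group 1 = 'ef'; at [8:12] match 'jljl', group 1 = 'jl'.
Because there's exactly one group, `findall` drops the full match and keeps group 1 from each hit.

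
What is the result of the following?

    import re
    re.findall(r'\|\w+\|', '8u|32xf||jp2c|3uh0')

['|32xf|', '|jp2c|']

No capturing groups, so `findall` returns the 2 full match strings.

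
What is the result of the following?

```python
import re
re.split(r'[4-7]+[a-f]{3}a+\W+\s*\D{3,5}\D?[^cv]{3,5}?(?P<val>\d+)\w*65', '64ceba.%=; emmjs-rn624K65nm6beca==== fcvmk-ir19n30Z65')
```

This matches one or more of a character in [4-7], then exactly 3 of a character in [a-f], then one or more of a literal 'a'; then one or more of a non-word character, then zero or more of whitespace, then 3 to 5 of a non-digit; then optionally a non-digit, then 3 to 5 of any character except [cv] (lazy); then one or more of a digit (captured as 'val'); then zero or more of a word character, then the literal '65'.
Matches to split on: at [0:25] → '64ceba.%=; emmjs-rn624K65'; at [27:53] → '6beca==== fcvmk-ir19n30Z65'.
Because the pattern has a capturing group, `split` also inserts each captured text between the pieces.

['', '24', 'nm', '9', '']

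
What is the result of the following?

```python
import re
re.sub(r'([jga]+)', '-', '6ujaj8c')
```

'6u-8c'

Pattern: one or more of one of [jga] (captured).
Matches: at [2:5] → 'jaj'.
`sub` substitutes '-' at each match site.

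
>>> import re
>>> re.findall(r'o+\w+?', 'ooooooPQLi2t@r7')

['ooooooP']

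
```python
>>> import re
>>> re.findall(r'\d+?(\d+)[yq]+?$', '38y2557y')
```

['557']

A `+?`/`*?`/`{m,n}?` starts at its minimum and grows only as far as needed for what follows to match.
`findall` collects group 1 from the one match (1 total).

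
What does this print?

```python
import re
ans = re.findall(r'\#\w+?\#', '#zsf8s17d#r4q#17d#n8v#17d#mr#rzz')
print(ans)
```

['#zsf8s17d#', '#17d#', '#17d#']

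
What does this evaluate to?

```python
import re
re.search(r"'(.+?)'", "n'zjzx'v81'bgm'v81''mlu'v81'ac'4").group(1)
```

A `+?`/`*?`/`{m,n}?` starts at its minimum and grows only as far as needed for what follows to match.
`search` walks the string left to right and returns the first match it finds.
The match spans [1:7] → "'zjzx'".
Captured: group 1 = 'zjzx'.

'zjzx'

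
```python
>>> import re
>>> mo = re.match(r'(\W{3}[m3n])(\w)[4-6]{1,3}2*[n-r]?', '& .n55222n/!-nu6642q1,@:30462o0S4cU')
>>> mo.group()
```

'& .n55222n'

`match` is anchored at position 0; if the pattern doesn't fit there, it returns None.
The match spans [0:10] → '& .n55222n'.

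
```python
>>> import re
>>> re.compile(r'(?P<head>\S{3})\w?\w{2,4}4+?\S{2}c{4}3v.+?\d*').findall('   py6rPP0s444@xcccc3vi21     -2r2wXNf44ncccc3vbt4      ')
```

['py6', '-2r']

Because the quantifier is non-greedy, it stops expanding at the earliest point where the rest of the pattern can succeed.
With a single group, `findall` returns only what that group captured — 2 items.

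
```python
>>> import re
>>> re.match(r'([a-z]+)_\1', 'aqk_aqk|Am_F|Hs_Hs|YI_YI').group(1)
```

'aqk'

The match spans [0:7] → 'aqk_aqk'.
Captured: group 1 = 'aqk'.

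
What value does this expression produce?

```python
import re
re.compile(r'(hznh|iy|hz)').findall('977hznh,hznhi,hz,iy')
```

['hznh', 'hznh', 'hz', 'iy']

Alternation tries branches left to right and keeps the first one that lets the overall match succeed at that position.
Walking the string: at [3:7] match 'hznh', group 1 = 'hznh'; at [8:12] match 'hznh', group 1 = 'hznh'; at [14:16] match 'hz', group 1 = 'hz'; at [17:19] match 'iy', group 1 = 'iy'.
With a single group, `findall` returns only what that group captured — 4 items.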